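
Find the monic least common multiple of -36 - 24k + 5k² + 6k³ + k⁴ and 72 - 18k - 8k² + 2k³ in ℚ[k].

Repeated division with remainder:
  k⁴ + 6k³ + 5k² - 24k - 36 = ((1/2)k + 5)(2k³ - 8k² - 18k + 72) + (54k² + 30k - 396)
  2k³ - 8k² - 18k + 72 = ((1/27)k - 41/243)(54k² + 30k - 396) + ((140/81)k + 140/27)
  54k² + 30k - 396 = ((2187/70)k - 2673/35)((140/81)k + 140/27) + (0)
Last nonzero remainder: (140/81)k + 140/27. Dividing through by 140/81 gives the monic gcd k + 3.
Then lcm(f, g) = f·g / gcd(f, g); expanding and making the result monic gives the answer.

-432 - 36k + 192k² + 13k³ - 25k⁴ - k⁵ + k⁶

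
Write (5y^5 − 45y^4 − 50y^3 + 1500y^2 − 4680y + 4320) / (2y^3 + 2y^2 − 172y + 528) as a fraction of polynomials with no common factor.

Apply the Euclidean algorithm:
  5y^5 − 45y^4 − 50y^3 + 1500y^2 − 4680y + 4320 = ((5/2)y^2 − 25y + 215)(2y^3 + 2y^2 − 172y + 528) + (−4550y^2 + 45500y − 109200)
  2y^3 + 2y^2 − 172y + 528 = (−(1/2275)y − 11/2275)(−4550y^2 + 45500y − 109200) + (0)
Last nonzero remainder: −4550y^2 + 45500y − 109200. Dividing through by −4550 gives the monic gcd y^2 − 10y + 24.
Cancel y^2 − 10y + 24 from numerator and denominator to get the reduced form.

(5y^3 + 5y^2 − 120y + 180)/(2y + 22)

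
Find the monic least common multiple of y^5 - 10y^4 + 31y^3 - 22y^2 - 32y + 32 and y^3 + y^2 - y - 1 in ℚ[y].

y^6 - 9y^5 + 21y^4 + 9y^3 - 54y^2 + 32

Repeated division with remainder:
  y^5 - 10y^4 + 31y^3 - 22y^2 - 32y + 32 = (y^2 - 11y + 43)(y^3 + y^2 - y - 1) + (-75y^2 + 75)
  y^3 + y^2 - y - 1 = (-(1/75)y - 1/75)(-75y^2 + 75) + (0)
Last nonzero remainder: -75y^2 + 75. Dividing through by -75 gives the monic gcd y^2 - 1.
Then lcm(f, g) = f·g / gcd(f, g); expanding and making the result monic gives the answer.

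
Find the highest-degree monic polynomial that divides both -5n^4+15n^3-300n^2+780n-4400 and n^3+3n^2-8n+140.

n^2-4n+20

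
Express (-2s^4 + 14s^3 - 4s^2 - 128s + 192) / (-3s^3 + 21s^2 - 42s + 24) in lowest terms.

Euclidean algorithm in ℚ[s]:
  -2s^4 + 14s^3 - 4s^2 - 128s + 192 = ((2/3)s)(-3s^3 + 21s^2 - 42s + 24) + (24s^2 - 144s + 192)
  -3s^3 + 21s^2 - 42s + 24 = (-(1/8)s + 1/8)(24s^2 - 144s + 192) + (0)
Last nonzero remainder: 24s^2 - 144s + 192. Dividing through by 24 gives the monic gcd s^2 - 6s + 8.
Cancel s^2 - 6s + 8 from numerator and denominator to get the reduced form.

(2s^2 - 2s - 24)/(3s - 3)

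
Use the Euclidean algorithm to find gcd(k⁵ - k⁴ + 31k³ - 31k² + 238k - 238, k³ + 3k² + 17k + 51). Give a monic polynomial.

Apply the Euclidean algorithm:
  k⁵ - k⁴ + 31k³ - 31k² + 238k - 238 = (k² - 4k + 26)(k³ + 3k² + 17k + 51) + (-92k² - 1564)
  k³ + 3k² + 17k + 51 = (-(1/92)k - 3/92)(-92k² - 1564) + (0)
Last nonzero remainder: -92k² - 1564. Dividing through by -92 gives the monic gcd k² + 17.

k² + 17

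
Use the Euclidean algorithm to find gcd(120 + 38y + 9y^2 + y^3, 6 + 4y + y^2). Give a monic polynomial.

1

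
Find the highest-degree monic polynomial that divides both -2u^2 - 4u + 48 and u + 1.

Euclidean algorithm in ℚ[u]:
  -2u^2 - 4u + 48 = (-2u - 2)(u + 1) + (50)
  u + 1 = ((1/50)u + 1/50)(50) + (0)
The last nonzero remainder is the constant 50, so the polynomials are coprime and gcd = 1.

1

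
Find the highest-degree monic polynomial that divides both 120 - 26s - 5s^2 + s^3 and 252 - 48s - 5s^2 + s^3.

-6 + s

Apply the Euclidean algorithm:
  s^3 - 5s^2 - 26s + 120 = (s^3 - 5s^2 - 48s + 252) + (22s - 132)
  s^3 - 5s^2 - 48s + 252 = ((1/22)s^2 + (1/22)s - 21/11)(22s - 132) + (0)
Last nonzero remainder: 22s - 132. Dividing through by 22 gives the monic gcd s - 6.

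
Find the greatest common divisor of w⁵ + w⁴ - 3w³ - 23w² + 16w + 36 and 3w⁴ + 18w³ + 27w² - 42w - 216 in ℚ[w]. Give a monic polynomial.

Apply the Euclidean algorithm:
  w⁵ + w⁴ - 3w³ - 23w² + 16w + 36 = ((1/3)w - 5/3)(3w⁴ + 18w³ + 27w² - 42w - 216) + (18w³ + 36w² + 18w - 324)
  3w⁴ + 18w³ + 27w² - 42w - 216 = ((1/6)w + 2/3)(18w³ + 36w² + 18w - 324) + (0)
Last nonzero remainder: 18w³ + 36w² + 18w - 324. Dividing through by 18 gives the monic gcd w³ + 2w² + w - 18.

w³ + 2w² + w - 18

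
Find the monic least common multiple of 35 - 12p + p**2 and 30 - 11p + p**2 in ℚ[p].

-210 + 107p - 18p**2 + p**3

Repeated division with remainder:
  p**2 - 12p + 35 = (p**2 - 11p + 30) + (-p + 5)
  p**2 - 11p + 30 = (-p + 6)(-p + 5) + (0)
Last nonzero remainder: -p + 5. Dividing through by -1 gives the monic gcd p - 5.
Then lcm(f, g) = f·g / gcd(f, g); expanding and making the result monic gives the answer.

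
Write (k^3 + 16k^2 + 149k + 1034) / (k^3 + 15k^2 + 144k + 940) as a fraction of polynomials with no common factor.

Repeated division with remainder:
  k^3 + 16k^2 + 149k + 1034 = (k^3 + 15k^2 + 144k + 940) + (k^2 + 5k + 94)
  k^3 + 15k^2 + 144k + 940 = (k + 10)(k^2 + 5k + 94) + (0)
The last nonzero remainder k^2 + 5k + 94 is already monic.
Cancel k^2 + 5k + 94 from numerator and denominator to get the reduced form.

(k + 11)/(k + 10)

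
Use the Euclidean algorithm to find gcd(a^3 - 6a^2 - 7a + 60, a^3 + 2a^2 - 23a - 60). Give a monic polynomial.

By polynomial division,
  a^3 - 6a^2 - 7a + 60 = (a^3 + 2a^2 - 23a - 60) + (-8a^2 + 16a + 120)
  a^3 + 2a^2 - 23a - 60 = (-(1/8)a - 1/2)(-8a^2 + 16a + 120) + (0)
Last nonzero remainder: -8a^2 + 16a + 120. Dividing through by -8 gives the monic gcd a^2 - 2a - 15.

a^2 - 2a - 15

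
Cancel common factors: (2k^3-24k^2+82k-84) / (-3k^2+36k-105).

Apply the Euclidean algorithm:
  2k^3-24k^2+82k-84 = (-(2/3)k)(-3k^2+36k-105) + (12k-84)
  -3k^2+36k-105 = (-(1/4)k+5/4)(12k-84) + (0)
Last nonzero remainder: 12k-84. Dividing through by 12 gives the monic gcd k-7.
Cancel k-7 from numerator and denominator to get the reduced form.

(-2k^2+10k-12)/(3k-15)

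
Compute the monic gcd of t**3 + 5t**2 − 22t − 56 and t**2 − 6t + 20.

1

Euclidean algorithm in ℚ[t]:
  t**3 + 5t**2 − 22t − 56 = (t + 11)(t**2 − 6t + 20) + (24t − 276)
  t**2 − 6t + 20 = ((1/24)t + 11/48)(24t − 276) + (333/4)
  24t − 276 = ((32/111)t − 368/111)(333/4) + (0)
The last nonzero remainder is the constant 333/4, so the polynomials are coprime and gcd = 1.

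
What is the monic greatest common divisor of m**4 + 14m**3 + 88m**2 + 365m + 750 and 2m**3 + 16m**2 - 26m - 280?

m + 5

Repeated division with remainder:
  m**4 + 14m**3 + 88m**2 + 365m + 750 = ((1/2)m + 3)(2m**3 + 16m**2 - 26m - 280) + (53m**2 + 583m + 1590)
  2m**3 + 16m**2 - 26m - 280 = ((2/53)m - 6/53)(53m**2 + 583m + 1590) + (-20m - 100)
  53m**2 + 583m + 1590 = (-(53/20)m - 159/10)(-20m - 100) + (0)
Last nonzero remainder: -20m - 100. Dividing through by -20 gives the monic gcd m + 5.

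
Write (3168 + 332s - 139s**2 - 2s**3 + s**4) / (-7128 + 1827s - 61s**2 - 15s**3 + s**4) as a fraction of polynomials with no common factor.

By polynomial division,
  s**4 - 2s**3 - 139s**2 + 332s + 3168 = (s**4 - 15s**3 - 61s**2 + 1827s - 7128) + (13s**3 - 78s**2 - 1495s + 10296)
  s**4 - 15s**3 - 61s**2 + 1827s - 7128 = ((1/13)s - 9/13)(13s**3 - 78s**2 - 1495s + 10296) + (0)
Last nonzero remainder: 13s**3 - 78s**2 - 1495s + 10296. Dividing through by 13 gives the monic gcd s**3 - 6s**2 - 115s + 792.
Cancel s**3 - 6s**2 - 115s + 792 from numerator and denominator to get the reduced form.

(4 + s)/(-9 + s)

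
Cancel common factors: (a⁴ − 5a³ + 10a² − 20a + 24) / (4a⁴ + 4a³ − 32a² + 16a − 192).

(a − 2)/(4a + 16)

Euclidean algorithm in ℚ[a]:
  a⁴ − 5a³ + 10a² − 20a + 24 = (1/4)(4a⁴ + 4a³ − 32a² + 16a − 192) + (−6a³ + 18a² − 24a + 72)
  4a⁴ + 4a³ − 32a² + 16a − 192 = (−(2/3)a − 8/3)(−6a³ + 18a² − 24a + 72) + (0)
Last nonzero remainder: −6a³ + 18a² − 24a + 72. Dividing through by −6 gives the monic gcd a³ − 3a² + 4a − 12.
Cancel a³ − 3a² + 4a − 12 from numerator and denominator to get the reduced form.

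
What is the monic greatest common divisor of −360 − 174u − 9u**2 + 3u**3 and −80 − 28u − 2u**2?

Repeated division with remainder:
  3u**3 − 9u**2 − 174u − 360 = (−(3/2)u + 51/2)(−2u**2 − 28u − 80) + (420u + 1680)
  −2u**2 − 28u − 80 = (−(1/210)u − 1/21)(420u + 1680) + (0)
Last nonzero remainder: 420u + 1680. Dividing through by 420 gives the monic gcd u + 4.

4 + u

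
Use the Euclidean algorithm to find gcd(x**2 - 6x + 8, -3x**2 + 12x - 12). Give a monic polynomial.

x - 2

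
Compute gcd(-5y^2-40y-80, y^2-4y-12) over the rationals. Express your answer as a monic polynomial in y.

Euclidean algorithm in ℚ[y]:
  -5y^2-40y-80 = (-5)(y^2-4y-12) + (-60y-140)
  y^2-4y-12 = (-(1/60)y+19/180)(-60y-140) + (25/9)
  -60y-140 = (-(108/5)y-252/5)(25/9) + (0)
The last nonzero remainder is the constant 25/9, so the polynomials are coprime and gcd = 1.

1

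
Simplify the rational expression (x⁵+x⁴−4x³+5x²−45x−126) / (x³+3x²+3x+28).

(x³+2x²−9x−18)/(x+4)

Apply the Euclidean algorithm:
  x⁵+x⁴−4x³+5x²−45x−126 = (x²−2x−1)(x³+3x²+3x+28) + (−14x²+14x−98)
  x³+3x²+3x+28 = (−(1/14)x−2/7)(−14x²+14x−98) + (0)
Last nonzero remainder: −14x²+14x−98. Dividing through by −14 gives the monic gcd x²−x+7.
Cancel x²−x+7 from numerator and denominator to get the reduced form.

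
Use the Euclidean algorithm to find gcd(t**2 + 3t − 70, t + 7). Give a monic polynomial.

1

Apply the Euclidean algorithm:
  t**2 + 3t − 70 = (t − 4)(t + 7) + (−42)
  t + 7 = (−(1/42)t − 1/6)(−42) + (0)
The last nonzero remainder is the constant −42, so the polynomials are coprime and gcd = 1.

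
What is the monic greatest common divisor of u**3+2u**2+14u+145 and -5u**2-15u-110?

1

By polynomial division,
  u**3+2u**2+14u+145 = (-(1/5)u+1/5)(-5u**2-15u-110) + (-5u+167)
  -5u**2-15u-110 = (u+182/5)(-5u+167) + (-30944/5)
  -5u+167 = ((25/30944)u-835/30944)(-30944/5) + (0)
The last nonzero remainder is the constant -30944/5, so the polynomials are coprime and gcd = 1.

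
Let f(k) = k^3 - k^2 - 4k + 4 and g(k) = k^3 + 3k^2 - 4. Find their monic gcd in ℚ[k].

k^2 + k - 2

Repeated division with remainder:
  k^3 - k^2 - 4k + 4 = (k^3 + 3k^2 - 4) + (-4k^2 - 4k + 8)
  k^3 + 3k^2 - 4 = (-(1/4)k - 1/2)(-4k^2 - 4k + 8) + (0)
Last nonzero remainder: -4k^2 - 4k + 8. Dividing through by -4 gives the monic gcd k^2 + k - 2.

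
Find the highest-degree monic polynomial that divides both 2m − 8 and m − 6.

1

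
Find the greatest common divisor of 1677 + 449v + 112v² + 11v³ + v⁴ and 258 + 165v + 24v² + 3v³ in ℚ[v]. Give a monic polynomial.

Apply the Euclidean algorithm:
  v⁴ + 11v³ + 112v² + 449v + 1677 = ((1/3)v + 1)(3v³ + 24v² + 165v + 258) + (33v² + 198v + 1419)
  3v³ + 24v² + 165v + 258 = ((1/11)v + 2/11)(33v² + 198v + 1419) + (0)
Last nonzero remainder: 33v² + 198v + 1419. Dividing through by 33 gives the monic gcd v² + 6v + 43.

43 + 6v + v²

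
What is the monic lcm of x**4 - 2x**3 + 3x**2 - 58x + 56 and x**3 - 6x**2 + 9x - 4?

x**5 - 3x**4 + 5x**3 - 61x**2 + 114x - 56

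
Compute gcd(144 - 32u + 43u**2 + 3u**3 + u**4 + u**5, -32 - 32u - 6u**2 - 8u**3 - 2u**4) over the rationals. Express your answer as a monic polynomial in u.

Apply the Euclidean algorithm:
  u**5 + u**4 + 3u**3 + 43u**2 - 32u + 144 = (-(1/2)u + 3/2)(-2u**4 - 8u**3 - 6u**2 - 32u - 32) + (12u**3 + 36u**2 + 192)
  -2u**4 - 8u**3 - 6u**2 - 32u - 32 = (-(1/6)u - 1/6)(12u**3 + 36u**2 + 192) + (0)
Last nonzero remainder: 12u**3 + 36u**2 + 192. Dividing through by 12 gives the monic gcd u**3 + 3u**2 + 16.

16 + 3u**2 + u**3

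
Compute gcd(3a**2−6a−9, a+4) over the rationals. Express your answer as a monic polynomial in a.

1

Repeated division with remainder:
  3a**2−6a−9 = (3a−18)(a+4) + (63)
  a+4 = ((1/63)a+4/63)(63) + (0)
The last nonzero remainder is the constant 63, so the polynomials are coprime and gcd = 1.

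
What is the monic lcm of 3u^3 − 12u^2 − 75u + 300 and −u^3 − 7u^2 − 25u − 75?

Euclidean algorithm in ℚ[u]:
  3u^3 − 12u^2 − 75u + 300 = (−3)(−u^3 − 7u^2 − 25u − 75) + (−33u^2 − 150u + 75)
  −u^3 − 7u^2 − 25u − 75 = ((1/33)u + 9/121)(−33u^2 − 150u + 75) + (−(1950/121)u − 9750/121)
  −33u^2 − 150u + 75 = ((1331/650)u − 121/130)(−(1950/121)u − 9750/121) + (0)
Last nonzero remainder: −(1950/121)u − 9750/121. Dividing through by −1950/121 gives the monic gcd u + 5.
Then lcm(f, g) = f·g / gcd(f, g); expanding and making the result monic gives the answer.

u^5 − 2u^4 − 18u^3 − 10u^2 − 175u + 1500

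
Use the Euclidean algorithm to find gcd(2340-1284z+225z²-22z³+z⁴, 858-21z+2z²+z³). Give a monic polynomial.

Apply the Euclidean algorithm:
  z⁴-22z³+225z²-1284z+2340 = (z-24)(z³+2z²-21z+858) + (294z²-2646z+22932)
  z³+2z²-21z+858 = ((1/294)z+11/294)(294z²-2646z+22932) + (0)
Last nonzero remainder: 294z²-2646z+22932. Dividing through by 294 gives the monic gcd z²-9z+78.

78-9z+z²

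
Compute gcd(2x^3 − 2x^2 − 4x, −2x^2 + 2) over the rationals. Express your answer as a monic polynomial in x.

Apply the Euclidean algorithm:
  2x^3 − 2x^2 − 4x = (−x + 1)(−2x^2 + 2) + (−2x − 2)
  −2x^2 + 2 = (x − 1)(−2x − 2) + (0)
Last nonzero remainder: −2x − 2. Dividing through by −2 gives the monic gcd x + 1.

x + 1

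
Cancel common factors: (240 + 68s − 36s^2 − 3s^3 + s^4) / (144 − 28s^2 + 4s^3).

(−20 + s + s^2)/(−12 + 4s)

Euclidean algorithm in ℚ[s]:
  s^4 − 3s^3 − 36s^2 + 68s + 240 = ((1/4)s + 1)(4s^3 − 28s^2 + 144) + (−8s^2 + 32s + 96)
  4s^3 − 28s^2 + 144 = (−(1/2)s + 3/2)(−8s^2 + 32s + 96) + (0)
Last nonzero remainder: −8s^2 + 32s + 96. Dividing through by −8 gives the monic gcd s^2 − 4s − 12.
Cancel s^2 − 4s − 12 from numerator and denominator to get the reduced form.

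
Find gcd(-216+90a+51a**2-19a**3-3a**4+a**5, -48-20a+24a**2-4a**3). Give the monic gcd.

12-7a+a**2

Repeated division with remainder:
  a**5-3a**4-19a**3+51a**2+90a-216 = (-(1/4)a**2-(3/4)a+3/2)(-4a**3+24a**2-20a-48) + (-12a**2+84a-144)
  -4a**3+24a**2-20a-48 = ((1/3)a+1/3)(-12a**2+84a-144) + (0)
Last nonzero remainder: -12a**2+84a-144. Dividing through by -12 gives the monic gcd a**2-7a+12.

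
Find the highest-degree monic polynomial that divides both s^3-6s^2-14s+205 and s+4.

By polynomial division,
  s^3-6s^2-14s+205 = (s^2-10s+26)(s+4) + (101)
  s+4 = ((1/101)s+4/101)(101) + (0)
The last nonzero remainder is the constant 101, so the polynomials are coprime and gcd = 1.

1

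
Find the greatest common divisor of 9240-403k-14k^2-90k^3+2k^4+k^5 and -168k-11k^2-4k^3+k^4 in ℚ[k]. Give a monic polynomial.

Euclidean algorithm in ℚ[k]:
  k^5+2k^4-90k^3-14k^2-403k+9240 = (k+6)(k^4-4k^3-11k^2-168k) + (-55k^3+220k^2+605k+9240)
  k^4-4k^3-11k^2-168k = (-(1/55)k)(-55k^3+220k^2+605k+9240) + (0)
Last nonzero remainder: -55k^3+220k^2+605k+9240. Dividing through by -55 gives the monic gcd k^3-4k^2-11k-168.

-168-11k-4k^2+k^3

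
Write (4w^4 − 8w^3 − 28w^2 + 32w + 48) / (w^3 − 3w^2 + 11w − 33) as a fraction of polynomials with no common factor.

By polynomial division,
  4w^4 − 8w^3 − 28w^2 + 32w + 48 = (4w + 4)(w^3 − 3w^2 + 11w − 33) + (−60w^2 + 120w + 180)
  w^3 − 3w^2 + 11w − 33 = (−(1/60)w + 1/60)(−60w^2 + 120w + 180) + (12w − 36)
  −60w^2 + 120w + 180 = (−5w − 5)(12w − 36) + (0)
Last nonzero remainder: 12w − 36. Dividing through by 12 gives the monic gcd w − 3.
Cancel w − 3 from numerator and denominator to get the reduced form.

(4w^3 + 4w^2 − 16w − 16)/(w^2 + 11)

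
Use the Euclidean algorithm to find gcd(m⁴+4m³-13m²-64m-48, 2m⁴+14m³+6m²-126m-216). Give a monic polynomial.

m²+7m+12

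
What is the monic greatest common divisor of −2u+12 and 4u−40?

1

By polynomial division,
  −2u+12 = (−1/2)(4u−40) + (−8)
  4u−40 = (−(1/2)u+5)(−8) + (0)
The last nonzero remainder is the constant −8, so the polynomials are coprime and gcd = 1.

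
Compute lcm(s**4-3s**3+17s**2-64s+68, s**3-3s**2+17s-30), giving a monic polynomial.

s**6-4s**5+35s**4-126s**3+387s**2-1028s+1020

By polynomial division,
  s**4-3s**3+17s**2-64s+68 = (s)(s**3-3s**2+17s-30) + (-34s+68)
  s**3-3s**2+17s-30 = (-(1/34)s**2+(1/34)s-15/34)(-34s+68) + (0)
Last nonzero remainder: -34s+68. Dividing through by -34 gives the monic gcd s-2.
Then lcm(f, g) = f·g / gcd(f, g); expanding and making the result monic gives the answer.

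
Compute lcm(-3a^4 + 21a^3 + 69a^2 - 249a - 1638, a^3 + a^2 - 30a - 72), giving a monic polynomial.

a^6 - 60a^4 - 162a^3 + 851a^2 + 4818a + 6552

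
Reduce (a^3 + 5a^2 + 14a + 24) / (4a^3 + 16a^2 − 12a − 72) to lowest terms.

(a^2 + 2a + 8)/(4a^2 + 4a − 24)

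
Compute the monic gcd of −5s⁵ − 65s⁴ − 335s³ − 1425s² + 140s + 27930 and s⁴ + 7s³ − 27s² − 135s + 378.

s² + 4s − 21

By polynomial division,
  −5s⁵ − 65s⁴ − 335s³ − 1425s² + 140s + 27930 = (−5s − 30)(s⁴ + 7s³ − 27s² − 135s + 378) + (−260s³ − 2910s² − 2020s + 39270)
  s⁴ + 7s³ − 27s² − 135s + 378 = (−(1/260)s + 109/6760)(−260s³ − 2910s² − 2020s + 39270) + ((8215/676)s² + (8215/169)s − 172515/676)
  −260s³ − 2910s² − 2020s + 39270 = (−(35152/1643)s − 252824/1643)((8215/676)s² + (8215/169)s − 172515/676) + (0)
Last nonzero remainder: (8215/676)s² + (8215/169)s − 172515/676. Dividing through by 8215/676 gives the monic gcd s² + 4s − 21.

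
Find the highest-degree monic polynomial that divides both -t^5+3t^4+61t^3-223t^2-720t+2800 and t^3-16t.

By polynomial division,
  -t^5+3t^4+61t^3-223t^2-720t+2800 = (-t^2+3t+45)(t^3-16t) + (-175t^2+2800)
  t^3-16t = (-(1/175)t)(-175t^2+2800) + (0)
Last nonzero remainder: -175t^2+2800. Dividing through by -175 gives the monic gcd t^2-16.

t^2-16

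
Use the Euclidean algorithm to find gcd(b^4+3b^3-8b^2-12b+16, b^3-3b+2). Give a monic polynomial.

b^2+b-2

By polynomial division,
  b^4+3b^3-8b^2-12b+16 = (b+3)(b^3-3b+2) + (-5b^2-5b+10)
  b^3-3b+2 = (-(1/5)b+1/5)(-5b^2-5b+10) + (0)
Last nonzero remainder: -5b^2-5b+10. Dividing through by -5 gives the monic gcd b^2+b-2.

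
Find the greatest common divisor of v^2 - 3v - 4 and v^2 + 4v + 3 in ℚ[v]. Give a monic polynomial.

By polynomial division,
  v^2 - 3v - 4 = (v^2 + 4v + 3) + (-7v - 7)
  v^2 + 4v + 3 = (-(1/7)v - 3/7)(-7v - 7) + (0)
Last nonzero remainder: -7v - 7. Dividing through by -7 gives the monic gcd v + 1.

v + 1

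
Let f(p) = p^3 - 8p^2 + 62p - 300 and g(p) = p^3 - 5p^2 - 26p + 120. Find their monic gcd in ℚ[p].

p - 6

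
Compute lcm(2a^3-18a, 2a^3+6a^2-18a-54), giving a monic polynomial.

Repeated division with remainder:
  2a^3-18a = (2a^3+6a^2-18a-54) + (-6a^2+54)
  2a^3+6a^2-18a-54 = (-(1/3)a-1)(-6a^2+54) + (0)
Last nonzero remainder: -6a^2+54. Dividing through by -6 gives the monic gcd a^2-9.
Then lcm(f, g) = f·g / gcd(f, g); expanding and making the result monic gives the answer.

a^4+3a^3-9a^2-27a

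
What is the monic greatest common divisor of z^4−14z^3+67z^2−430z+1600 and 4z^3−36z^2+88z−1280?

z^3−9z^2+22z−320

Apply the Euclidean algorithm:
  z^4−14z^3+67z^2−430z+1600 = ((1/4)z−5/4)(4z^3−36z^2+88z−1280) + (0)
Last nonzero remainder: 4z^3−36z^2+88z−1280. Dividing through by 4 gives the monic gcd z^3−9z^2+22z−320.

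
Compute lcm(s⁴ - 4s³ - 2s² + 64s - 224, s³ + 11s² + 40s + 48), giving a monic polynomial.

Euclidean algorithm in ℚ[s]:
  s⁴ - 4s³ - 2s² + 64s - 224 = (s - 15)(s³ + 11s² + 40s + 48) + (123s² + 616s + 496)
  s³ + 11s² + 40s + 48 = ((1/123)s + 737/15129)(123s² + 616s + 496) + ((90160/15129)s + 360640/15129)
  123s² + 616s + 496 = ((1860867/90160)s + 468999/22540)((90160/15129)s + 360640/15129) + (0)
Last nonzero remainder: (90160/15129)s + 360640/15129. Dividing through by 90160/15129 gives the monic gcd s + 4.
Then lcm(f, g) = f·g / gcd(f, g); expanding and making the result monic gives the answer.

s⁶ + 3s⁵ - 18s⁴ + 2s³ + 200s² - 800s - 2688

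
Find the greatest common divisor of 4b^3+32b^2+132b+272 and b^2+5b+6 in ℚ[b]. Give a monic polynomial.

Apply the Euclidean algorithm:
  4b^3+32b^2+132b+272 = (4b+12)(b^2+5b+6) + (48b+200)
  b^2+5b+6 = ((1/48)b+5/288)(48b+200) + (91/36)
  48b+200 = ((1728/91)b+7200/91)(91/36) + (0)
The last nonzero remainder is the constant 91/36, so the polynomials are coprime and gcd = 1.

1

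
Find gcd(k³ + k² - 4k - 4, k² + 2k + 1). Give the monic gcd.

k + 1

Apply the Euclidean algorithm:
  k³ + k² - 4k - 4 = (k - 1)(k² + 2k + 1) + (-3k - 3)
  k² + 2k + 1 = (-(1/3)k - 1/3)(-3k - 3) + (0)
Last nonzero remainder: -3k - 3. Dividing through by -3 gives the monic gcd k + 1.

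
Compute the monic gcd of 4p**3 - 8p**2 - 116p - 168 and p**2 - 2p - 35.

Apply the Euclidean algorithm:
  4p**3 - 8p**2 - 116p - 168 = (4p)(p**2 - 2p - 35) + (24p - 168)
  p**2 - 2p - 35 = ((1/24)p + 5/24)(24p - 168) + (0)
Last nonzero remainder: 24p - 168. Dividing through by 24 gives the monic gcd p - 7.

p - 7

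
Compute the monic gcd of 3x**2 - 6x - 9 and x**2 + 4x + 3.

x + 1

By polynomial division,
  3x**2 - 6x - 9 = (3)(x**2 + 4x + 3) + (-18x - 18)
  x**2 + 4x + 3 = (-(1/18)x - 1/6)(-18x - 18) + (0)
Last nonzero remainder: -18x - 18. Dividing through by -18 gives the monic gcd x + 1.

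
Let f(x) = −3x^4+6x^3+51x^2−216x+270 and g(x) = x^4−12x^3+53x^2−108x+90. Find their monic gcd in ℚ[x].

x^3−7x^2+18x−18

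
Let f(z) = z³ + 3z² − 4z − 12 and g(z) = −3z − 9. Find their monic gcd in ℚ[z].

Repeated division with remainder:
  z³ + 3z² − 4z − 12 = (−(1/3)z² + 4/3)(−3z − 9) + (0)
Last nonzero remainder: −3z − 9. Dividing through by −3 gives the monic gcd z + 3.

z + 3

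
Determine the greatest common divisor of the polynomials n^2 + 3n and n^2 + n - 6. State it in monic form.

n + 3

Apply the Euclidean algorithm:
  n^2 + 3n = (n^2 + n - 6) + (2n + 6)
  n^2 + n - 6 = ((1/2)n - 1)(2n + 6) + (0)
Last nonzero remainder: 2n + 6. Dividing through by 2 gives the monic gcd n + 3.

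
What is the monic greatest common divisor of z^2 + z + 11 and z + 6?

1

Apply the Euclidean algorithm:
  z^2 + z + 11 = (z - 5)(z + 6) + (41)
  z + 6 = ((1/41)z + 6/41)(41) + (0)
The last nonzero remainder is the constant 41, so the polynomials are coprime and gcd = 1.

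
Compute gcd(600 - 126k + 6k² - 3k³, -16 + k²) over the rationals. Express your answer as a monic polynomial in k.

-4 + k

Euclidean algorithm in ℚ[k]:
  -3k³ + 6k² - 126k + 600 = (-3k + 6)(k² - 16) + (-174k + 696)
  k² - 16 = (-(1/174)k - 2/87)(-174k + 696) + (0)
Last nonzero remainder: -174k + 696. Dividing through by -174 gives the monic gcd k - 4.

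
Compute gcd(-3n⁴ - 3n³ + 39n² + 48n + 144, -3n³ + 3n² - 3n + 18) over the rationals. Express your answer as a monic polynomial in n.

Euclidean algorithm in ℚ[n]:
  -3n⁴ - 3n³ + 39n² + 48n + 144 = (n + 2)(-3n³ + 3n² - 3n + 18) + (36n² + 36n + 108)
  -3n³ + 3n² - 3n + 18 = (-(1/12)n + 1/6)(36n² + 36n + 108) + (0)
Last nonzero remainder: 36n² + 36n + 108. Dividing through by 36 gives the monic gcd n² + n + 3.

n² + n + 3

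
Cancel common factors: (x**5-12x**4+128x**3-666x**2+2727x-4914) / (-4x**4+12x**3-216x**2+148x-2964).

(-x**3+8x**2-57x+126)/(4x**2+4x+76)

Euclidean algorithm in ℚ[x]:
  x**5-12x**4+128x**3-666x**2+2727x-4914 = (-(1/4)x+9/4)(-4x**4+12x**3-216x**2+148x-2964) + (47x**3-143x**2+1653x+1755)
  -4x**4+12x**3-216x**2+148x-2964 = (-(4/47)x-8/2209)(47x**3-143x**2+1653x+1755) + (-(167524/2209)x**2+(670096/2209)x-6533436/2209)
  47x**3-143x**2+1653x+1755 = (-(103823/167524)x-99405/167524)(-(167524/2209)x**2+(670096/2209)x-6533436/2209) + (0)
Last nonzero remainder: -(167524/2209)x**2+(670096/2209)x-6533436/2209. Dividing through by -167524/2209 gives the monic gcd x**2-4x+39.
Cancel x**2-4x+39 from numerator and denominator to get the reduced form.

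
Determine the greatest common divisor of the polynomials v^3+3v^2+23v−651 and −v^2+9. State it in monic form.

Apply the Euclidean algorithm:
  v^3+3v^2+23v−651 = (−v−3)(−v^2+9) + (32v−624)
  −v^2+9 = (−(1/32)v−39/64)(32v−624) + (−1485/4)
  32v−624 = (−(128/1485)v+832/495)(−1485/4) + (0)
The last nonzero remainder is the constant −1485/4, so the polynomials are coprime and gcd = 1.

1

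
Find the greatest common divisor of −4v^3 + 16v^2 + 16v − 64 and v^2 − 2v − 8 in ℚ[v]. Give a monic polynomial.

Repeated division with remainder:
  −4v^3 + 16v^2 + 16v − 64 = (−4v + 8)(v^2 − 2v − 8) + (0)
The last nonzero remainder v^2 − 2v − 8 is already monic.

v^2 − 2v − 8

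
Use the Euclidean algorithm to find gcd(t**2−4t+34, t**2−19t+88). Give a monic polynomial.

Apply the Euclidean algorithm:
  t**2−4t+34 = (t**2−19t+88) + (15t−54)
  t**2−19t+88 = ((1/15)t−77/75)(15t−54) + (814/25)
  15t−54 = ((375/814)t−675/407)(814/25) + (0)
The last nonzero remainder is the constant 814/25, so the polynomials are coprime and gcd = 1.

1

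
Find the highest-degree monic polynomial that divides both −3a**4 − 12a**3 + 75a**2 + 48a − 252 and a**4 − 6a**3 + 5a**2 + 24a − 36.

Repeated division with remainder:
  −3a**4 − 12a**3 + 75a**2 + 48a − 252 = (−3)(a**4 − 6a**3 + 5a**2 + 24a − 36) + (−30a**3 + 90a**2 + 120a − 360)
  a**4 − 6a**3 + 5a**2 + 24a − 36 = (−(1/30)a + 1/10)(−30a**3 + 90a**2 + 120a − 360) + (0)
Last nonzero remainder: −30a**3 + 90a**2 + 120a − 360. Dividing through by −30 gives the monic gcd a**3 − 3a**2 − 4a + 12.

a**3 − 3a**2 − 4a + 12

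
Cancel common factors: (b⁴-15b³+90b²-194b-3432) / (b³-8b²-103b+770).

(b³-4b²+46b+312)/(b²+3b-70)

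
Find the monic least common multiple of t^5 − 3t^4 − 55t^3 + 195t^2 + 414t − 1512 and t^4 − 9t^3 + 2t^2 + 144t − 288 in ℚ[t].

Repeated division with remainder:
  t^5 − 3t^4 − 55t^3 + 195t^2 + 414t − 1512 = (t + 6)(t^4 − 9t^3 + 2t^2 + 144t − 288) + (−3t^3 + 39t^2 − 162t + 216)
  t^4 − 9t^3 + 2t^2 + 144t − 288 = (−(1/3)t − 4/3)(−3t^3 + 39t^2 − 162t + 216) + (0)
Last nonzero remainder: −3t^3 + 39t^2 − 162t + 216. Dividing through by −3 gives the monic gcd t^3 − 13t^2 + 54t − 72.
Then lcm(f, g) = f·g / gcd(f, g); expanding and making the result monic gives the answer.

t^6 + t^5 − 67t^4 − 25t^3 + 1194t^2 + 144t − 6048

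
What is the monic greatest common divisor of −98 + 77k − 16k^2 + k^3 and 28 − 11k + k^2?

−7 + k

Repeated division with remainder:
  k^3 − 16k^2 + 77k − 98 = (k − 5)(k^2 − 11k + 28) + (−6k + 42)
  k^2 − 11k + 28 = (−(1/6)k + 2/3)(−6k + 42) + (0)
Last nonzero remainder: −6k + 42. Dividing through by −6 gives the monic gcd k − 7.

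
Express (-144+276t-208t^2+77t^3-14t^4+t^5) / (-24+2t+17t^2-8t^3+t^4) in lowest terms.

Euclidean algorithm in ℚ[t]:
  t^5-14t^4+77t^3-208t^2+276t-144 = (t-6)(t^4-8t^3+17t^2+2t-24) + (12t^3-108t^2+312t-288)
  t^4-8t^3+17t^2+2t-24 = ((1/12)t+1/12)(12t^3-108t^2+312t-288) + (0)
Last nonzero remainder: 12t^3-108t^2+312t-288. Dividing through by 12 gives the monic gcd t^3-9t^2+26t-24.
Cancel t^3-9t^2+26t-24 from numerator and denominator to get the reduced form.

(6-5t+t^2)/(1+t)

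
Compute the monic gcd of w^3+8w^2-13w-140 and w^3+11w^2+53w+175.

w+7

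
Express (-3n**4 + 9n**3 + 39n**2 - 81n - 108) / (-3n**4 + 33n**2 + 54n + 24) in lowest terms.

By polynomial division,
  -3n**4 + 9n**3 + 39n**2 - 81n - 108 = (-3n**4 + 33n**2 + 54n + 24) + (9n**3 + 6n**2 - 135n - 132)
  -3n**4 + 33n**2 + 54n + 24 = (-(1/3)n + 2/9)(9n**3 + 6n**2 - 135n - 132) + (-(40/3)n**2 + 40n + 160/3)
  9n**3 + 6n**2 - 135n - 132 = (-(27/40)n - 99/40)(-(40/3)n**2 + 40n + 160/3) + (0)
Last nonzero remainder: -(40/3)n**2 + 40n + 160/3. Dividing through by -40/3 gives the monic gcd n**2 - 3n - 4.
Cancel n**2 - 3n - 4 from numerator and denominator to get the reduced form.

(n**2 - 9)/(n**2 + 3n + 2)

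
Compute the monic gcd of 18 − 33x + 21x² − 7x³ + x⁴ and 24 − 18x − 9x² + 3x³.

Apply the Euclidean algorithm:
  x⁴ − 7x³ + 21x² − 33x + 18 = ((1/3)x − 4/3)(3x³ − 9x² − 18x + 24) + (15x² − 65x + 50)
  3x³ − 9x² − 18x + 24 = ((1/5)x + 4/15)(15x² − 65x + 50) + (−(32/3)x + 32/3)
  15x² − 65x + 50 = (−(45/32)x + 75/16)(−(32/3)x + 32/3) + (0)
Last nonzero remainder: −(32/3)x + 32/3. Dividing through by −32/3 gives the monic gcd x − 1.

−1 + x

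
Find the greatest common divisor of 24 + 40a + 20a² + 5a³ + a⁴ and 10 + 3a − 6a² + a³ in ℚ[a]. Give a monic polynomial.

Apply the Euclidean algorithm:
  a⁴ + 5a³ + 20a² + 40a + 24 = (a + 11)(a³ − 6a² + 3a + 10) + (83a² − 3a − 86)
  a³ − 6a² + 3a + 10 = ((1/83)a − 495/6889)(83a² − 3a − 86) + ((26320/6889)a + 26320/6889)
  83a² − 3a − 86 = ((571787/26320)a − 296227/13160)((26320/6889)a + 26320/6889) + (0)
Last nonzero remainder: (26320/6889)a + 26320/6889. Dividing through by 26320/6889 gives the monic gcd a + 1.

1 + a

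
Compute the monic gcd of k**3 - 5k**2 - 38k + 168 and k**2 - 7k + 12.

Repeated division with remainder:
  k**3 - 5k**2 - 38k + 168 = (k + 2)(k**2 - 7k + 12) + (-36k + 144)
  k**2 - 7k + 12 = (-(1/36)k + 1/12)(-36k + 144) + (0)
Last nonzero remainder: -36k + 144. Dividing through by -36 gives the monic gcd k - 4.

k - 4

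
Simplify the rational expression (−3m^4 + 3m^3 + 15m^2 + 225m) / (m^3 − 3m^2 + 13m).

Apply the Euclidean algorithm:
  −3m^4 + 3m^3 + 15m^2 + 225m = (−3m − 6)(m^3 − 3m^2 + 13m) + (36m^2 + 303m)
  m^3 − 3m^2 + 13m = ((1/36)m − 137/432)(36m^2 + 303m) + ((15709/144)m)
  36m^2 + 303m = ((5184/15709)m + 43632/15709)((15709/144)m) + (0)
Last nonzero remainder: (15709/144)m. Dividing through by 15709/144 gives the monic gcd m.
Cancel m from numerator and denominator to get the reduced form.

(−3m^3 + 3m^2 + 15m + 225)/(m^2 − 3m + 13)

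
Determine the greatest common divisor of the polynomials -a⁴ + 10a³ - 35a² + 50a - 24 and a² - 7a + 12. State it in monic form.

Euclidean algorithm in ℚ[a]:
  -a⁴ + 10a³ - 35a² + 50a - 24 = (-a² + 3a - 2)(a² - 7a + 12) + (0)
The last nonzero remainder a² - 7a + 12 is already monic.

a² - 7a + 12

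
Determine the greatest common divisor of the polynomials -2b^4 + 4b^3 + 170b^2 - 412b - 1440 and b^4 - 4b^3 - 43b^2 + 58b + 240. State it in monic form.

Euclidean algorithm in ℚ[b]:
  -2b^4 + 4b^3 + 170b^2 - 412b - 1440 = (-2)(b^4 - 4b^3 - 43b^2 + 58b + 240) + (-4b^3 + 84b^2 - 296b - 960)
  b^4 - 4b^3 - 43b^2 + 58b + 240 = (-(1/4)b - 17/4)(-4b^3 + 84b^2 - 296b - 960) + (240b^2 - 1440b - 3840)
  -4b^3 + 84b^2 - 296b - 960 = (-(1/60)b + 1/4)(240b^2 - 1440b - 3840) + (0)
Last nonzero remainder: 240b^2 - 1440b - 3840. Dividing through by 240 gives the monic gcd b^2 - 6b - 16.

b^2 - 6b - 16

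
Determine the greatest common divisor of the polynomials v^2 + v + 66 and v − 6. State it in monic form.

1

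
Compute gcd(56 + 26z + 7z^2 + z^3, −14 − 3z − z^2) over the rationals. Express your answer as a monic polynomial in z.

Repeated division with remainder:
  z^3 + 7z^2 + 26z + 56 = (−z − 4)(−z^2 − 3z − 14) + (0)
Last nonzero remainder: −z^2 − 3z − 14. Dividing through by −1 gives the monic gcd z^2 + 3z + 14.

14 + 3z + z^2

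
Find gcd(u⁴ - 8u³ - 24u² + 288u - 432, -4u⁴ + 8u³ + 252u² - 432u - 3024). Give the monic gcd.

By polynomial division,
  u⁴ - 8u³ - 24u² + 288u - 432 = (-1/4)(-4u⁴ + 8u³ + 252u² - 432u - 3024) + (-6u³ + 39u² + 180u - 1188)
  -4u⁴ + 8u³ + 252u² - 432u - 3024 = ((2/3)u + 3)(-6u³ + 39u² + 180u - 1188) + (15u² - 180u + 540)
  -6u³ + 39u² + 180u - 1188 = (-(2/5)u - 11/5)(15u² - 180u + 540) + (0)
Last nonzero remainder: 15u² - 180u + 540. Dividing through by 15 gives the monic gcd u² - 12u + 36.

u² - 12u + 36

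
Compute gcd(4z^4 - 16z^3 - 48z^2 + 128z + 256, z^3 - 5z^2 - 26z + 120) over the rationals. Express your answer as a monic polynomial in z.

z - 4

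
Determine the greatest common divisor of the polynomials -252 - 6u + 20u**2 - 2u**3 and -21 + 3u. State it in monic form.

-7 + u

Apply the Euclidean algorithm:
  -2u**3 + 20u**2 - 6u - 252 = (-(2/3)u**2 + 2u + 12)(3u - 21) + (0)
Last nonzero remainder: 3u - 21. Dividing through by 3 gives the monic gcd u - 7.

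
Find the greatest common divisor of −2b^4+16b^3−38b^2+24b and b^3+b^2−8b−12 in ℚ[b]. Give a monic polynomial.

b−3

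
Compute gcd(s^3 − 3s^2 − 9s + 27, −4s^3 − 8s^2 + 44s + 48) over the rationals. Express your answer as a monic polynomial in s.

s − 3

By polynomial division,
  s^3 − 3s^2 − 9s + 27 = (−1/4)(−4s^3 − 8s^2 + 44s + 48) + (−5s^2 + 2s + 39)
  −4s^3 − 8s^2 + 44s + 48 = ((4/5)s + 48/25)(−5s^2 + 2s + 39) + ((224/25)s − 672/25)
  −5s^2 + 2s + 39 = (−(125/224)s − 325/224)((224/25)s − 672/25) + (0)
Last nonzero remainder: (224/25)s − 672/25. Dividing through by 224/25 gives the monic gcd s − 3.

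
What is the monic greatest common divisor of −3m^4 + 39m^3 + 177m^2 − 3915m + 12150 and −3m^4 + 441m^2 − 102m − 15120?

m^2 + m − 90

Apply the Euclidean algorithm:
  −3m^4 + 39m^3 + 177m^2 − 3915m + 12150 = (−3m^4 + 441m^2 − 102m − 15120) + (39m^3 − 264m^2 − 3813m + 27270)
  −3m^4 + 441m^2 − 102m − 15120 = (−(1/13)m − 88/169)(39m^3 − 264m^2 − 3813m + 27270) + ((1728/169)m^2 + (1728/169)m − 155520/169)
  39m^3 − 264m^2 − 3813m + 27270 = ((2197/576)m − 17069/576)((1728/169)m^2 + (1728/169)m − 155520/169) + (0)
Last nonzero remainder: (1728/169)m^2 + (1728/169)m − 155520/169. Dividing through by 1728/169 gives the monic gcd m^2 + m − 90.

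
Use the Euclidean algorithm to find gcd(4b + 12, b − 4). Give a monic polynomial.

1

Apply the Euclidean algorithm:
  4b + 12 = (4)(b − 4) + (28)
  b − 4 = ((1/28)b − 1/7)(28) + (0)
The last nonzero remainder is the constant 28, so the polynomials are coprime and gcd = 1.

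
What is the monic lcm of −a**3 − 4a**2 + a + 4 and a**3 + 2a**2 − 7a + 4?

Apply the Euclidean algorithm:
  −a**3 − 4a**2 + a + 4 = (−1)(a**3 + 2a**2 − 7a + 4) + (−2a**2 − 6a + 8)
  a**3 + 2a**2 − 7a + 4 = (−(1/2)a + 1/2)(−2a**2 − 6a + 8) + (0)
Last nonzero remainder: −2a**2 − 6a + 8. Dividing through by −2 gives the monic gcd a**2 + 3a − 4.
Then lcm(f, g) = f·g / gcd(f, g); expanding and making the result monic gives the answer.

a**4 + 3a**3 − 5a**2 − 3a + 4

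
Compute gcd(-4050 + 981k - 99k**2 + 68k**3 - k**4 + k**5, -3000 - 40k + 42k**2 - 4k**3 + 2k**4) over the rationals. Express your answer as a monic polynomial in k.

50 - k + k**2

By polynomial division,
  k**5 - k**4 + 68k**3 - 99k**2 + 981k - 4050 = ((1/2)k + 1/2)(2k**4 - 4k**3 + 42k**2 - 40k - 3000) + (49k**3 - 100k**2 + 2501k - 2550)
  2k**4 - 4k**3 + 42k**2 - 40k - 3000 = ((2/49)k + 4/2401)(49k**3 - 100k**2 + 2501k - 2550) + (-(143856/2401)k**2 + (143856/2401)k - 7192800/2401)
  49k**3 - 100k**2 + 2501k - 2550 = (-(117649/143856)k + 40817/47952)(-(143856/2401)k**2 + (143856/2401)k - 7192800/2401) + (0)
Last nonzero remainder: -(143856/2401)k**2 + (143856/2401)k - 7192800/2401. Dividing through by -143856/2401 gives the monic gcd k**2 - k + 50.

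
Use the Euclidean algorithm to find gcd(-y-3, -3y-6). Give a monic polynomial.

1

Apply the Euclidean algorithm:
  -y-3 = (1/3)(-3y-6) + (-1)
  -3y-6 = (3y+6)(-1) + (0)
The last nonzero remainder is the constant -1, so the polynomials are coprime and gcd = 1.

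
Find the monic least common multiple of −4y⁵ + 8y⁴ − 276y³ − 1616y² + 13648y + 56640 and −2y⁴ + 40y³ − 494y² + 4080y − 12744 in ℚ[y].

Apply the Euclidean algorithm:
  −4y⁵ + 8y⁴ − 276y³ − 1616y² + 13648y + 56640 = (2y + 36)(−2y⁴ + 40y³ − 494y² + 4080y − 12744) + (−728y³ + 8008y² − 107744y + 515424)
  −2y⁴ + 40y³ − 494y² + 4080y − 12744 = ((1/364)y − 9/364)(−728y³ + 8008y² − 107744y + 515424) + (0)
Last nonzero remainder: −728y³ + 8008y² − 107744y + 515424. Dividing through by −728 gives the monic gcd y³ − 11y² + 148y − 708.
Then lcm(f, g) = f·g / gcd(f, g); expanding and making the result monic gives the answer.

y⁶ − 11y⁵ + 87y⁴ − 217y³ − 7048y² + 16548y + 127440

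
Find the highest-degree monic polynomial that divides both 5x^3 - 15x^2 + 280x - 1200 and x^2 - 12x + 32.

x - 4

Apply the Euclidean algorithm:
  5x^3 - 15x^2 + 280x - 1200 = (5x + 45)(x^2 - 12x + 32) + (660x - 2640)
  x^2 - 12x + 32 = ((1/660)x - 2/165)(660x - 2640) + (0)
Last nonzero remainder: 660x - 2640. Dividing through by 660 gives the monic gcd x - 4.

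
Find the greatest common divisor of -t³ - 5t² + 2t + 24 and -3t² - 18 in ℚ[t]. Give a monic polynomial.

1

By polynomial division,
  -t³ - 5t² + 2t + 24 = ((1/3)t + 5/3)(-3t² - 18) + (8t + 54)
  -3t² - 18 = (-(3/8)t + 81/32)(8t + 54) + (-2475/16)
  8t + 54 = (-(128/2475)t - 96/275)(-2475/16) + (0)
The last nonzero remainder is the constant -2475/16, so the polynomials are coprime and gcd = 1.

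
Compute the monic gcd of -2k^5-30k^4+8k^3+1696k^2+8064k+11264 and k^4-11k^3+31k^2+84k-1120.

k^2-4k-32

Apply the Euclidean algorithm:
  -2k^5-30k^4+8k^3+1696k^2+8064k+11264 = (-2k-52)(k^4-11k^3+31k^2+84k-1120) + (-502k^3+3476k^2+10192k-46976)
  k^4-11k^3+31k^2+84k-1120 = (-(1/502)k+1023/126002)(-502k^3+3476k^2+10192k-46976) + ((1454153/63001)k^2-(5816612/63001)k-46532896/63001)
  -502k^3+3476k^2+10192k-46976 = (-(31626502/1454153)k+92485468/1454153)((1454153/63001)k^2-(5816612/63001)k-46532896/63001) + (0)
Last nonzero remainder: (1454153/63001)k^2-(5816612/63001)k-46532896/63001. Dividing through by 1454153/63001 gives the monic gcd k^2-4k-32.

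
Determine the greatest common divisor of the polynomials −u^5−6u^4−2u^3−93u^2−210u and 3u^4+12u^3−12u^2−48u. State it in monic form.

u^2+2u

Euclidean algorithm in ℚ[u]:
  −u^5−6u^4−2u^3−93u^2−210u = (−(1/3)u−2/3)(3u^4+12u^3−12u^2−48u) + (2u^3−117u^2−242u)
  3u^4+12u^3−12u^2−48u = ((3/2)u+375/4)(2u^3−117u^2−242u) + ((45279/4)u^2+(45279/2)u)
  2u^3−117u^2−242u = ((8/45279)u−484/45279)((45279/4)u^2+(45279/2)u) + (0)
Last nonzero remainder: (45279/4)u^2+(45279/2)u. Dividing through by 45279/4 gives the monic gcd u^2+2u.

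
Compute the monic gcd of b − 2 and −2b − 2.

By polynomial division,
  b − 2 = (−1/2)(−2b − 2) + (−3)
  −2b − 2 = ((2/3)b + 2/3)(−3) + (0)
The last nonzero remainder is the constant −3, so the polynomials are coprime and gcd = 1.

1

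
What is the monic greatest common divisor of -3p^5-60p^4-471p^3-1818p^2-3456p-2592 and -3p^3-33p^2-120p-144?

Euclidean algorithm in ℚ[p]:
  -3p^5-60p^4-471p^3-1818p^2-3456p-2592 = (p^2+9p+18)(-3p^3-33p^2-120p-144) + (0)
Last nonzero remainder: -3p^3-33p^2-120p-144. Dividing through by -3 gives the monic gcd p^3+11p^2+40p+48.

p^3+11p^2+40p+48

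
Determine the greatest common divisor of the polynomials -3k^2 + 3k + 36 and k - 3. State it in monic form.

Euclidean algorithm in ℚ[k]:
  -3k^2 + 3k + 36 = (-3k - 6)(k - 3) + (18)
  k - 3 = ((1/18)k - 1/6)(18) + (0)
The last nonzero remainder is the constant 18, so the polynomials are coprime and gcd = 1.

1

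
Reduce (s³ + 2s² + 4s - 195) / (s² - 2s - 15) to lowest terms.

(s² + 7s + 39)/(s + 3)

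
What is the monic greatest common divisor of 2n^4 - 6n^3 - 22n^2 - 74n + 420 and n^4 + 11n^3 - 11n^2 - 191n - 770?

By polynomial division,
  2n^4 - 6n^3 - 22n^2 - 74n + 420 = (2)(n^4 + 11n^3 - 11n^2 - 191n - 770) + (-28n^3 + 308n + 1960)
  n^4 + 11n^3 - 11n^2 - 191n - 770 = (-(1/28)n - 11/28)(-28n^3 + 308n + 1960) + (0)
Last nonzero remainder: -28n^3 + 308n + 1960. Dividing through by -28 gives the monic gcd n^3 - 11n - 70.

n^3 - 11n - 70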